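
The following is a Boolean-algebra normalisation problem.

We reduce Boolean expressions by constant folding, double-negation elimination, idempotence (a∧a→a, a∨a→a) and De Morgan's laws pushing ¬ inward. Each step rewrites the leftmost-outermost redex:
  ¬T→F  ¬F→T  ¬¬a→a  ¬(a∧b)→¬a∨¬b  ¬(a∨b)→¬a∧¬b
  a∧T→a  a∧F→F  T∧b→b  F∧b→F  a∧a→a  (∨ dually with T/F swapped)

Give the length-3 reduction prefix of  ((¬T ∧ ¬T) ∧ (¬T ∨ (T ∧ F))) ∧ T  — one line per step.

  start: ((¬T ∧ ¬T) ∧ (¬T ∨ (T ∧ F))) ∧ T
  step 1: (¬T ∧ ¬T) ∧ (¬T ∨ (T ∧ F))
  step 2: ¬T ∧ (¬T ∨ (T ∧ F))
  step 3: F ∧ (¬T ∨ (T ∧ F))

Answer: after 3 steps: F ∧ (¬T ∨ (T ∧ F))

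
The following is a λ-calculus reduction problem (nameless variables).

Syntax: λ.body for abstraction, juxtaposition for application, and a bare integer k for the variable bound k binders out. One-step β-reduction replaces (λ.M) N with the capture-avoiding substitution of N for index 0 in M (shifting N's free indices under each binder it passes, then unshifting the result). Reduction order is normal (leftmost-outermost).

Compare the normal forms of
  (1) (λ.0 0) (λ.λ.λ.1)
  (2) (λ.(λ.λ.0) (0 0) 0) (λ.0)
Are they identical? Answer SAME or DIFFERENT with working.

Answer: DIFFERENT — A ⇓ λ.λ.1, B ⇓ λ.0

Working:
Term A:
  start: (λ.0 0) (λ.λ.λ.1)
  [1] (λ.λ.λ.1) (λ.λ.λ.1)
  [2] λ.λ.1

Term B:
  start: (λ.(λ.λ.0) (0 0) 0) (λ.0)
  [1] (λ.λ.0) ((λ.0) (λ.0)) (λ.0)
  [2] (λ.0) (λ.0)
  [3] λ.0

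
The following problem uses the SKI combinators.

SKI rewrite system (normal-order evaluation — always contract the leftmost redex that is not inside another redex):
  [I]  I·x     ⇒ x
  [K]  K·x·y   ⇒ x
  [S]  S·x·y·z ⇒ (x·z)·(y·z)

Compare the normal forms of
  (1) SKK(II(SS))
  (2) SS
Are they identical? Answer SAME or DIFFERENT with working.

Term A:
  start: SKK(II(SS))
  step 1: K(II(SS))(K(II(SS)))
  step 2: II(SS)
  step 3: I(SS)
  step 4: SS

Term B:
  start: SS

Answer: SAME — A ⇓ SS, B ⇓ SS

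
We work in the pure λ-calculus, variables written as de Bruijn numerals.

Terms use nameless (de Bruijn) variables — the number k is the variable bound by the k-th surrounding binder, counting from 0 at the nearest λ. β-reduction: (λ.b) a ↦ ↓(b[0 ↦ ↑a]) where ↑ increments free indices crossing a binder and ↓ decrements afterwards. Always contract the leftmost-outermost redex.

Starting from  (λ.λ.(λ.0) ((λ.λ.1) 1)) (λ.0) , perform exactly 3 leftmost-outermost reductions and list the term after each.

  start: (λ.λ.(λ.0) ((λ.λ.1) 1)) (λ.0)
  step 1: λ.(λ.0) ((λ.λ.1) (λ.0))
  step 2: λ.(λ.λ.1) (λ.0)
  step 3: λ.λ.λ.0

Answer: after 3 steps: λ.λ.λ.0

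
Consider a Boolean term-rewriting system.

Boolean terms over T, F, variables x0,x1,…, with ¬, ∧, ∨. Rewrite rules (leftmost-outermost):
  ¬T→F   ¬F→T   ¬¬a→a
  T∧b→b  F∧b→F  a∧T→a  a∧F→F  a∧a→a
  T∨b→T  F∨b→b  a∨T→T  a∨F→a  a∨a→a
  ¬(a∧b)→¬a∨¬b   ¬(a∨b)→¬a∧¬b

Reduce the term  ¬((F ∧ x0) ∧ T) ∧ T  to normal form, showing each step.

Answer: normal form = T  (in 6 steps)

Derivation:
  start: ¬((F ∧ x0) ∧ T) ∧ T
  [1] ¬((F ∧ x0) ∧ T)
  [2] ¬(F ∧ x0) ∨ ¬T
  [3] (¬F ∨ ¬x0) ∨ ¬T
  [4] (T ∨ ¬x0) ∨ ¬T
  [5] T ∨ ¬T
  [6] T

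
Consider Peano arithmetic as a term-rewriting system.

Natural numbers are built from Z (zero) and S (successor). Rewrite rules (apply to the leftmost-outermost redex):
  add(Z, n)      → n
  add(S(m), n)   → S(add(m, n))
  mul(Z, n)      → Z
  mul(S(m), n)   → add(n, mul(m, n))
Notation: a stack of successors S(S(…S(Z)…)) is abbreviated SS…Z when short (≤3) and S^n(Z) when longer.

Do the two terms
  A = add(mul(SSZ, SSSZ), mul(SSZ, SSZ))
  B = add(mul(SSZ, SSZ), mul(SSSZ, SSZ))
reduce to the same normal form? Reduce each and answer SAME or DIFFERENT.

Answer: SAME — A ⇓ S^10(Z), B ⇓ S^10(Z)

Reduction:
Term A:
  start: add(mul(SSZ, SSSZ), mul(SSZ, SSZ))
  step 1: add(add(SSSZ, mul(SZ, SSSZ)), mul(SSZ, SSZ))
  step 2: add(S(add(SSZ, mul(SZ, SSSZ))), mul(SSZ, SSZ))
  step 3: S(add(add(SSZ, mul(SZ, SSSZ)), mul(SSZ, SSZ)))
  step 4: S(add(S(add(SZ, mul(SZ, SSSZ))), mul(SSZ, SSZ)))
  step 5: S(S(add(add(SZ, mul(SZ, SSSZ)), mul(SSZ, SSZ))))
  step 6: S(S(add(S(add(Z, mul(SZ, SSSZ))), mul(SSZ, SSZ))))
  step 7: S(S(S(add(add(Z, mul(SZ, SSSZ)), mul(SSZ, SSZ)))))
  step 8: S(S(S(add(mul(SZ, SSSZ), mul(SSZ, SSZ)))))
  step 9: S(S(S(add(add(SSSZ, mul(Z, SSSZ)), mul(SSZ, SSZ)))))
  step 10: S(S(S(add(S(add(SSZ, mul(Z, SSSZ))), mul(SSZ, SSZ)))))
  step 11: S(S(S(S(add(add(SSZ, mul(Z, SSSZ)), mul(SSZ, SSZ))))))
  step 12: S(S(S(S(add(S(add(SZ, mul(Z, SSSZ))), mul(SSZ, SSZ))))))
  step 13: S(S(S(S(S(add(add(SZ, mul(Z, SSSZ)), mul(SSZ, SSZ)))))))
  step 14: S(S(S(S(S(add(S(add(Z, mul(Z, SSSZ))), mul(SSZ, SSZ)))))))
  step 15: S(S(S(S(S(S(add(add(Z, mul(Z, SSSZ)), mul(SSZ, SSZ))))))))
  step 16: S(S(S(S(S(S(add(mul(Z, SSSZ), mul(SSZ, SSZ))))))))
  step 17: S(S(S(S(S(S(add(Z, mul(SSZ, SSZ))))))))
  step 18: S(S(S(S(S(S(mul(SSZ, SSZ)))))))
  step 19: S(S(S(S(S(S(add(SSZ, mul(SZ, SSZ))))))))
  step 20: S(S(S(S(S(S(S(add(SZ, mul(SZ, SSZ)))))))))
  step 21: S(S(S(S(S(S(S(S(add(Z, mul(SZ, SSZ))))))))))
  step 22: S(S(S(S(S(S(S(S(mul(SZ, SSZ)))))))))
  step 23: S(S(S(S(S(S(S(S(add(SSZ, mul(Z, SSZ))))))))))
  step 24: S(S(S(S(S(S(S(S(S(add(SZ, mul(Z, SSZ)))))))))))
  step 25: S(S(S(S(S(S(S(S(S(S(add(Z, mul(Z, SSZ))))))))))))
  step 26: S(S(S(S(S(S(S(S(S(S(mul(Z, SSZ)))))))))))
  step 27: S^10(Z)

Term B:
  start: add(mul(SSZ, SSZ), mul(SSSZ, SSZ))
  step 1: add(add(SSZ, mul(SZ, SSZ)), mul(SSSZ, SSZ))
  step 2: add(S(add(SZ, mul(SZ, SSZ))), mul(SSSZ, SSZ))
  step 3: S(add(add(SZ, mul(SZ, SSZ)), mul(SSSZ, SSZ)))
  step 4: S(add(S(add(Z, mul(SZ, SSZ))), mul(SSSZ, SSZ)))
  step 5: S(S(add(add(Z, mul(SZ, SSZ)), mul(SSSZ, SSZ))))
  step 6: S(S(add(mul(SZ, SSZ), mul(SSSZ, SSZ))))
  step 7: S(S(add(add(SSZ, mul(Z, SSZ)), mul(SSSZ, SSZ))))
  step 8: S(S(add(S(add(SZ, mul(Z, SSZ))), mul(SSSZ, SSZ))))
  step 9: S(S(S(add(add(SZ, mul(Z, SSZ)), mul(SSSZ, SSZ)))))
  step 10: S(S(S(add(S(add(Z, mul(Z, SSZ))), mul(SSSZ, SSZ)))))
  step 11: S(S(S(S(add(add(Z, mul(Z, SSZ)), mul(SSSZ, SSZ))))))
  step 12: S(S(S(S(add(mul(Z, SSZ), mul(SSSZ, SSZ))))))
  step 13: S(S(S(S(add(Z, mul(SSSZ, SSZ))))))
  step 14: S(S(S(S(mul(SSSZ, SSZ)))))
  step 15: S(S(S(S(add(SSZ, mul(SSZ, SSZ))))))
  step 16: S(S(S(S(S(add(SZ, mul(SSZ, SSZ)))))))
  step 17: S(S(S(S(S(S(add(Z, mul(SSZ, SSZ))))))))
  step 18: S(S(S(S(S(S(mul(SSZ, SSZ)))))))
  step 19: S(S(S(S(S(S(add(SSZ, mul(SZ, SSZ))))))))
  step 20: S(S(S(S(S(S(S(add(SZ, mul(SZ, SSZ)))))))))
  step 21: S(S(S(S(S(S(S(S(add(Z, mul(SZ, SSZ))))))))))
  step 22: S(S(S(S(S(S(S(S(mul(SZ, SSZ)))))))))
  step 23: S(S(S(S(S(S(S(S(add(SSZ, mul(Z, SSZ))))))))))
  step 24: S(S(S(S(S(S(S(S(S(add(SZ, mul(Z, SSZ)))))))))))
  step 25: S(S(S(S(S(S(S(S(S(S(add(Z, mul(Z, SSZ))))))))))))
  step 26: S(S(S(S(S(S(S(S(S(S(mul(Z, SSZ)))))))))))
  step 27: S^10(Z)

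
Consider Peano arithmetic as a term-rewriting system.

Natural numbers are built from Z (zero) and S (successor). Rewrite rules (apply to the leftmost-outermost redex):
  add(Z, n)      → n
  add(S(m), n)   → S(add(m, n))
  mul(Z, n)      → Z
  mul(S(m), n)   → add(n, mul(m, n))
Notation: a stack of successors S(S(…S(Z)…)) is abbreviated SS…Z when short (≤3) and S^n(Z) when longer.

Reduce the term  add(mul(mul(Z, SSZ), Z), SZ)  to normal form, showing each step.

Answer: normal form = SZ  (in 3 steps)

Reduction:
  start: add(mul(mul(Z, SSZ), Z), SZ)
  step 1: add(mul(Z, Z), SZ)
  step 2: add(Z, SZ)
  step 3: SZ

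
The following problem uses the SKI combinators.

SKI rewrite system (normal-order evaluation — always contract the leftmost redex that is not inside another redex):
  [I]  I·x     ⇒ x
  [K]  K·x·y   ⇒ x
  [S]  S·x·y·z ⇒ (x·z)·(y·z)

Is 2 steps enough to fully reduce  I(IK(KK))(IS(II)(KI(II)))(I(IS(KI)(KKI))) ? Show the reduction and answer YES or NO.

  start: I(IK(KK))(IS(II)(KI(II)))(I(IS(KI)(KKI)))
  →1  IK(KK)(IS(II)(KI(II)))(I(IS(KI)(KKI)))
  →2  K(KK)(IS(II)(KI(II)))(I(IS(KI)(KKI)))

Answer: NO — after 2 steps the term is K(KK)(IS(II)(KI(II)))(I(IS(KI)(KKI))), not yet normal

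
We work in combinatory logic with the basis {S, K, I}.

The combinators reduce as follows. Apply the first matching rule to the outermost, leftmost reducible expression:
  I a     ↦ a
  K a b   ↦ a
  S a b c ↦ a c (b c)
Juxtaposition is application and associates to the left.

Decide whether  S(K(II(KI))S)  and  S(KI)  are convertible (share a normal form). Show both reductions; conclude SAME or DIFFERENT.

Term A:
  start: S(K(II(KI))S)
  [1] S(II(KI))
  [2] S(I(KI))
  [3] S(KI)

Term B:
  start: S(KI)

Answer: SAME — A ⇓ S(KI), B ⇓ S(KI)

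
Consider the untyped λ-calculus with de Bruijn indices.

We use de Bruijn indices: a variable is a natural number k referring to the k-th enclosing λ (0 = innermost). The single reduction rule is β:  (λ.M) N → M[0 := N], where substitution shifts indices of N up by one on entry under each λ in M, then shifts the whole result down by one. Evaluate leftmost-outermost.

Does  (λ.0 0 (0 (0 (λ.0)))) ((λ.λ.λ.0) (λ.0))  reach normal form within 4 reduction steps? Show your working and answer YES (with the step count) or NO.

  start: (λ.0 0 (0 (0 (λ.0)))) ((λ.λ.λ.0) (λ.0))
  step 1: (λ.λ.λ.0) (λ.0) ((λ.λ.λ.0) (λ.0)) ((λ.λ.λ.0) (λ.0) ((λ.λ.λ.0) (λ.0) (λ.0)))
  step 2: (λ.λ.0) ((λ.λ.λ.0) (λ.0)) ((λ.λ.λ.0) (λ.0) ((λ.λ.λ.0) (λ.0) (λ.0)))
  step 3: (λ.0) ((λ.λ.λ.0) (λ.0) ((λ.λ.λ.0) (λ.0) (λ.0)))
  step 4: (λ.λ.λ.0) (λ.0) ((λ.λ.λ.0) (λ.0) (λ.0))

Answer: NO — after 4 steps the term is (λ.λ.λ.0) (λ.0) ((λ.λ.λ.0) (λ.0) (λ.0)), not yet normal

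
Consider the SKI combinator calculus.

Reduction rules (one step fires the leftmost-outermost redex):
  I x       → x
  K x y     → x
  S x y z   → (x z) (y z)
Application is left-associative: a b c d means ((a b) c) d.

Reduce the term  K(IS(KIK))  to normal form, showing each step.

  start: K(IS(KIK))
  step 1: K(S(KIK))
  step 2: K(SI)

Answer: normal form = K(SI)  (in 2 steps)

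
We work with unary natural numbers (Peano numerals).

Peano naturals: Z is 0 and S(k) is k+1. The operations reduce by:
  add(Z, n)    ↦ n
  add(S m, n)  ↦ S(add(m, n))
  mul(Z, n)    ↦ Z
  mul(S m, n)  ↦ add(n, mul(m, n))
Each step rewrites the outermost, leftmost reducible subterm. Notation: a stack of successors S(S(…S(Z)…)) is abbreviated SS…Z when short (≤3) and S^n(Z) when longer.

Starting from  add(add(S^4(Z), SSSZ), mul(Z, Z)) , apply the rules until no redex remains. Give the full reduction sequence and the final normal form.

Answer: normal form = S^7(Z)  (in 14 steps)

Reduction:
  start: add(add(S^4(Z), SSSZ), mul(Z, Z))
  step 1: add(S(add(SSSZ, SSSZ)), mul(Z, Z))
  step 2: S(add(add(SSSZ, SSSZ), mul(Z, Z)))
  step 3: S(add(S(add(SSZ, SSSZ)), mul(Z, Z)))
  step 4: S(S(add(add(SSZ, SSSZ), mul(Z, Z))))
  step 5: S(S(add(S(add(SZ, SSSZ)), mul(Z, Z))))
  step 6: S(S(S(add(add(SZ, SSSZ), mul(Z, Z)))))
  step 7: S(S(S(add(S(add(Z, SSSZ)), mul(Z, Z)))))
  step 8: S(S(S(S(add(add(Z, SSSZ), mul(Z, Z))))))
  step 9: S(S(S(S(add(SSSZ, mul(Z, Z))))))
  step 10: S(S(S(S(S(add(SSZ, mul(Z, Z)))))))
  step 11: S(S(S(S(S(S(add(SZ, mul(Z, Z))))))))
  step 12: S(S(S(S(S(S(S(add(Z, mul(Z, Z)))))))))
  step 13: S(S(S(S(S(S(S(mul(Z, Z))))))))
  step 14: S^7(Z)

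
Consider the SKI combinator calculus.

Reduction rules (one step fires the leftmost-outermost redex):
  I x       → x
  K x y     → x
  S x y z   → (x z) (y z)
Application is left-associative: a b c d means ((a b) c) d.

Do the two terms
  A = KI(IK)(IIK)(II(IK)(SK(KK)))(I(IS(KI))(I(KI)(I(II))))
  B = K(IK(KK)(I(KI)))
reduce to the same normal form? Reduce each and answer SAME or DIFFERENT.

Answer: DIFFERENT — A ⇓ K(SK(KK)), B ⇓ K(KK)

Reduction:
Term A:
  start: KI(IK)(IIK)(II(IK)(SK(KK)))(I(IS(KI))(I(KI)(I(II))))
  step 1: I(IIK)(II(IK)(SK(KK)))(I(IS(KI))(I(KI)(I(II))))
  step 2: IIK(II(IK)(SK(KK)))(I(IS(KI))(I(KI)(I(II))))
  step 3: IK(II(IK)(SK(KK)))(I(IS(KI))(I(KI)(I(II))))
  step 4: K(II(IK)(SK(KK)))(I(IS(KI))(I(KI)(I(II))))
  step 5: II(IK)(SK(KK))
  step 6: I(IK)(SK(KK))
  step 7: IK(SK(KK))
  step 8: K(SK(KK))

Term B:
  start: K(IK(KK)(I(KI)))
  step 1: K(K(KK)(I(KI)))
  step 2: K(KK)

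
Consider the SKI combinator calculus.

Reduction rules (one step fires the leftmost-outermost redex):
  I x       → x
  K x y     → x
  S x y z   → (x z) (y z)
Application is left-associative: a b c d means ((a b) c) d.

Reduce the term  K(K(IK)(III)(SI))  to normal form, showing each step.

Answer: normal form = K(K(SI))  (in 2 steps)

Working:
  start: K(K(IK)(III)(SI))
  step 1: K(IK(SI))
  step 2: K(K(SI))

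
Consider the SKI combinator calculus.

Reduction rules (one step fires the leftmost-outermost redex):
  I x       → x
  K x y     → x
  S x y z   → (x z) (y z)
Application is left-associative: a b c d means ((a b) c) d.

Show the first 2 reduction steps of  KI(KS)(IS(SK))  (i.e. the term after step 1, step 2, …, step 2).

  start: KI(KS)(IS(SK))
  [1] I(IS(SK))
  [2] IS(SK)

Answer: after 2 steps: IS(SK)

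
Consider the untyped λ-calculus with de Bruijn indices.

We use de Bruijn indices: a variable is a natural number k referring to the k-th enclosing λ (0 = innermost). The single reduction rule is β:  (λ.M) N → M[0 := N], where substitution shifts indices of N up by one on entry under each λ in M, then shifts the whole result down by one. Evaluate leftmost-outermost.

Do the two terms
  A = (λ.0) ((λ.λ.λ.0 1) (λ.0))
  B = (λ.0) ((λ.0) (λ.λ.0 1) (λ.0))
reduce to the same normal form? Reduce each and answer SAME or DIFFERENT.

Term A:
  start: (λ.0) ((λ.λ.λ.0 1) (λ.0))
  [1] (λ.λ.λ.0 1) (λ.0)
  [2] λ.λ.0 1

Term B:
  start: (λ.0) ((λ.0) (λ.λ.0 1) (λ.0))
  [1] (λ.0) (λ.λ.0 1) (λ.0)
  [2] (λ.λ.0 1) (λ.0)
  [3] λ.0 (λ.0)

Answer: DIFFERENT — A ⇓ λ.λ.0 1, B ⇓ λ.0 (λ.0)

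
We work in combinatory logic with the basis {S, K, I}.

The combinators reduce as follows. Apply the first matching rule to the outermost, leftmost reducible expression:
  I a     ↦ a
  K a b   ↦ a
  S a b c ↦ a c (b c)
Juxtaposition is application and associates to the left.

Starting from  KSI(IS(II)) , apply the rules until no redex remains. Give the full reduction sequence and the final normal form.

  start: KSI(IS(II))
  [1] S(IS(II))
  [2] S(S(II))
  [3] S(SI)

Answer: normal form = S(SI)  (in 3 steps)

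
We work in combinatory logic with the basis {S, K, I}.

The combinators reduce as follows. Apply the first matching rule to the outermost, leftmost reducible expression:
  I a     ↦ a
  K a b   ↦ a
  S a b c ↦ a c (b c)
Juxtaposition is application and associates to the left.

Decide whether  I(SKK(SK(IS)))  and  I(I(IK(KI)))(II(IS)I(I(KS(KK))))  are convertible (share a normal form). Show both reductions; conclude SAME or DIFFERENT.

Term A:
  start: I(SKK(SK(IS)))
  step 1: SKK(SK(IS))
  step 2: K(SK(IS))(K(SK(IS)))
  step 3: SK(IS)
  step 4: SKS

Term B:
  start: I(I(IK(KI)))(II(IS)I(I(KS(KK))))
  step 1: I(IK(KI))(II(IS)I(I(KS(KK))))
  step 2: IK(KI)(II(IS)I(I(KS(KK))))
  step 3: K(KI)(II(IS)I(I(KS(KK))))
  step 4: KI

Answer: DIFFERENT — A ⇓ SKS, B ⇓ KI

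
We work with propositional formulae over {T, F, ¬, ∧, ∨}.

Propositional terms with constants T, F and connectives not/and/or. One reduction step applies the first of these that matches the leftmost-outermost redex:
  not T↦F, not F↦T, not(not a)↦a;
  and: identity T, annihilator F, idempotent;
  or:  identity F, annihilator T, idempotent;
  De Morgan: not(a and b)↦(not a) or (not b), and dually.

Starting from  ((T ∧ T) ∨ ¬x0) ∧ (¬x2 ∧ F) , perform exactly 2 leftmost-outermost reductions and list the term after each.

Answer: after 2 steps: T ∧ (¬x2 ∧ F)

Working:
  start: ((T ∧ T) ∨ ¬x0) ∧ (¬x2 ∧ F)
  [1] (T ∨ ¬x0) ∧ (¬x2 ∧ F)
  [2] T ∧ (¬x2 ∧ F)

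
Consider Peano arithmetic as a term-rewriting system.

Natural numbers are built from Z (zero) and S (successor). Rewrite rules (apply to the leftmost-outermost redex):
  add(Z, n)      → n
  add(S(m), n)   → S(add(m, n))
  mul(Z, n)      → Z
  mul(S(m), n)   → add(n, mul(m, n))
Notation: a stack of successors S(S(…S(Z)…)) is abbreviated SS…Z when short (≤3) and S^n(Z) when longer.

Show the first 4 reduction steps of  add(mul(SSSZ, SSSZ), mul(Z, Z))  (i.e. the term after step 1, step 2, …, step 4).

Answer: after 4 steps: S(add(S(add(SZ, mul(SSZ, SSSZ))), mul(Z, Z)))

Reduction:
  start: add(mul(SSSZ, SSSZ), mul(Z, Z))
  step 1: add(add(SSSZ, mul(SSZ, SSSZ)), mul(Z, Z))
  step 2: add(S(add(SSZ, mul(SSZ, SSSZ))), mul(Z, Z))
  step 3: S(add(add(SSZ, mul(SSZ, SSSZ)), mul(Z, Z)))
  step 4: S(add(S(add(SZ, mul(SSZ, SSSZ))), mul(Z, Z)))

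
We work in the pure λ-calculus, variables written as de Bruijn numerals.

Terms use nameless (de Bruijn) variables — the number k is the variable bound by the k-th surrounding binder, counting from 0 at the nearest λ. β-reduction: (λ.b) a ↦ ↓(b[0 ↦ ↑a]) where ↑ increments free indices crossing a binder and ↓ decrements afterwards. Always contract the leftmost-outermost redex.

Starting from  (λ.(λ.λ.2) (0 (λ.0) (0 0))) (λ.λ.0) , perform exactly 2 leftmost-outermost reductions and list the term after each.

  start: (λ.(λ.λ.2) (0 (λ.0) (0 0))) (λ.λ.0)
  [1] (λ.λ.λ.λ.0) ((λ.λ.0) (λ.0) ((λ.λ.0) (λ.λ.0)))
  [2] λ.λ.λ.0

Answer: after 2 steps: λ.λ.λ.0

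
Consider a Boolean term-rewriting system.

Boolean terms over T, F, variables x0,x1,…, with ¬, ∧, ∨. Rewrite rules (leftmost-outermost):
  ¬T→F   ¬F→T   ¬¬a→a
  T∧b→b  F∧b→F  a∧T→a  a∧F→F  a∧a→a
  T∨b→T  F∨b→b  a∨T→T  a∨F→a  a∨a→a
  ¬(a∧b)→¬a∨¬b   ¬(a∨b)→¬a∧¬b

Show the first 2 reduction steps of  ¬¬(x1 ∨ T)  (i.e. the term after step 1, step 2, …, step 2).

Answer: after 2 steps: T

Reduction:
  start: ¬¬(x1 ∨ T)
  →1  x1 ∨ T
  →2  T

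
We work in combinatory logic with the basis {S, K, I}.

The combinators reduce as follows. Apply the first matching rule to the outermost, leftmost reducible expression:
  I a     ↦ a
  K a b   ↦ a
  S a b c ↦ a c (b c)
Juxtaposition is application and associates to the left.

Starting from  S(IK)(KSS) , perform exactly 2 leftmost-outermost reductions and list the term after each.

  start: S(IK)(KSS)
  step 1: SK(KSS)
  step 2: SKS

Answer: after 2 steps: SKS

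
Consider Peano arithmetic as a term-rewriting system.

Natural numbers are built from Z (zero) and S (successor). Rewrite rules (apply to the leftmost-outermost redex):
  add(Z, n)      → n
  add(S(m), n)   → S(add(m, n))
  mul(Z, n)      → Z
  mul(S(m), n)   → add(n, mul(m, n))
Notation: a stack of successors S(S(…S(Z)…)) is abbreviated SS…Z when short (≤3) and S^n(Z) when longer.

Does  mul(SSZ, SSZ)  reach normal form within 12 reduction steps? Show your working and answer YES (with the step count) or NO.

  start: mul(SSZ, SSZ)
  [1] add(SSZ, mul(SZ, SSZ))
  [2] S(add(SZ, mul(SZ, SSZ)))
  [3] S(S(add(Z, mul(SZ, SSZ))))
  [4] S(S(mul(SZ, SSZ)))
  [5] S(S(add(SSZ, mul(Z, SSZ))))
  [6] S(S(S(add(SZ, mul(Z, SSZ)))))
  [7] S(S(S(S(add(Z, mul(Z, SSZ))))))
  [8] S(S(S(S(mul(Z, SSZ)))))
  [9] S^4(Z)

Answer: YES — reaches normal form S^4(Z) in 9 ≤ 12 steps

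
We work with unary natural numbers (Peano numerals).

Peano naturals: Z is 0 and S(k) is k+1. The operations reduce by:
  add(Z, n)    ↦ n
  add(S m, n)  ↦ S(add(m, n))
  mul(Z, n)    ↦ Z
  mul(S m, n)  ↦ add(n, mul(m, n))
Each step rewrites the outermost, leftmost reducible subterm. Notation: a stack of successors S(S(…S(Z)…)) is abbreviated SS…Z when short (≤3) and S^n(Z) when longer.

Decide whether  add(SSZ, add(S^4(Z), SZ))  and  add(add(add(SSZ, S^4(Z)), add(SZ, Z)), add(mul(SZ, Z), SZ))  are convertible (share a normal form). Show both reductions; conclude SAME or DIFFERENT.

Answer: DIFFERENT — A ⇓ S^7(Z), B ⇓ S^8(Z)

Working:
Term A:
  start: add(SSZ, add(S^4(Z), SZ))
  [1] S(add(SZ, add(S^4(Z), SZ)))
  [2] S(S(add(Z, add(S^4(Z), SZ))))
  [3] S(S(add(S^4(Z), SZ)))
  [4] S(S(S(add(SSSZ, SZ))))
  [5] S(S(S(S(add(SSZ, SZ)))))
  [6] S(S(S(S(S(add(SZ, SZ))))))
  [7] S(S(S(S(S(S(add(Z, SZ)))))))
  [8] S^7(Z)

Term B:
  start: add(add(add(SSZ, S^4(Z)), add(SZ, Z)), add(mul(SZ, Z), SZ))
  [1] add(add(S(add(SZ, S^4(Z))), add(SZ, Z)), add(mul(SZ, Z), SZ))
  [2] add(S(add(add(SZ, S^4(Z)), add(SZ, Z))), add(mul(SZ, Z), SZ))
  [3] S(add(add(add(SZ, S^4(Z)), add(SZ, Z)), add(mul(SZ, Z), SZ)))
  [4] S(add(add(S(add(Z, S^4(Z))), add(SZ, Z)), add(mul(SZ, Z), SZ)))
  [5] S(add(S(add(add(Z, S^4(Z)), add(SZ, Z))), add(mul(SZ, Z), SZ)))
  [6] S(S(add(add(add(Z, S^4(Z)), add(SZ, Z)), add(mul(SZ, Z), SZ))))
  [7] S(S(add(add(S^4(Z), add(SZ, Z)), add(mul(SZ, Z), SZ))))
  [8] S(S(add(S(add(SSSZ, add(SZ, Z))), add(mul(SZ, Z), SZ))))
  [9] S(S(S(add(add(SSSZ, add(SZ, Z)), add(mul(SZ, Z), SZ)))))
  [10] S(S(S(add(S(add(SSZ, add(SZ, Z))), add(mul(SZ, Z), SZ)))))
  [11] S(S(S(S(add(add(SSZ, add(SZ, Z)), add(mul(SZ, Z), SZ))))))
  [12] S(S(S(S(add(S(add(SZ, add(SZ, Z))), add(mul(SZ, Z), SZ))))))
  [13] S(S(S(S(S(add(add(SZ, add(SZ, Z)), add(mul(SZ, Z), SZ)))))))
  [14] S(S(S(S(S(add(S(add(Z, add(SZ, Z))), add(mul(SZ, Z), SZ)))))))
  [15] S(S(S(S(S(S(add(add(Z, add(SZ, Z)), add(mul(SZ, Z), SZ))))))))
  [16] S(S(S(S(S(S(add(add(SZ, Z), add(mul(SZ, Z), SZ))))))))
  [17] S(S(S(S(S(S(add(S(add(Z, Z)), add(mul(SZ, Z), SZ))))))))
  [18] S(S(S(S(S(S(S(add(add(Z, Z), add(mul(SZ, Z), SZ)))))))))
  [19] S(S(S(S(S(S(S(add(Z, add(mul(SZ, Z), SZ)))))))))
  [20] S(S(S(S(S(S(S(add(mul(SZ, Z), SZ))))))))
  [21] S(S(S(S(S(S(S(add(add(Z, mul(Z, Z)), SZ))))))))
  [22] S(S(S(S(S(S(S(add(mul(Z, Z), SZ))))))))
  [23] S(S(S(S(S(S(S(add(Z, SZ))))))))
  [24] S^8(Z)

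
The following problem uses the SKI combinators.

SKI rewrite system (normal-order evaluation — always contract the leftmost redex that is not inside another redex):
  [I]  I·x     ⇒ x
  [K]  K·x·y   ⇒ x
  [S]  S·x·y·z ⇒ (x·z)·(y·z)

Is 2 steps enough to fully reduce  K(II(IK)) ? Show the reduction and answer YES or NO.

  start: K(II(IK))
  step 1: K(I(IK))
  step 2: K(IK)

Answer: NO — after 2 steps the term is K(IK), not yet normal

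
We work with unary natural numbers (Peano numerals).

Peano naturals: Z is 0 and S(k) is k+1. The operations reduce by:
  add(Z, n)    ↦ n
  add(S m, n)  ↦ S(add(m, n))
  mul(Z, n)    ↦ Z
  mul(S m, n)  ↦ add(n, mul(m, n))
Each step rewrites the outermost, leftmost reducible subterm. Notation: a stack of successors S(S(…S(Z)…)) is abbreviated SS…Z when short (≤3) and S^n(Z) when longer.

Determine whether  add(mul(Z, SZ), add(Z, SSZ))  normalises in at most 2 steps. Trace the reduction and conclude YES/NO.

  start: add(mul(Z, SZ), add(Z, SSZ))
  [1] add(Z, add(Z, SSZ))
  [2] add(Z, SSZ)

Answer: NO — after 2 steps the term is add(Z, SSZ), not yet normal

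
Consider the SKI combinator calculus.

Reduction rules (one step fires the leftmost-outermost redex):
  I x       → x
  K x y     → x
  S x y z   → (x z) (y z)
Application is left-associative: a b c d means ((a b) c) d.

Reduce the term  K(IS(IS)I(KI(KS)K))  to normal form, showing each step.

Answer: normal form = K(SKK)  (in 8 steps)

Working:
  start: K(IS(IS)I(KI(KS)K))
  [1] K(S(IS)I(KI(KS)K))
  [2] K(IS(KI(KS)K)(I(KI(KS)K)))
  [3] K(S(KI(KS)K)(I(KI(KS)K)))
  [4] K(S(IK)(I(KI(KS)K)))
  [5] K(SK(I(KI(KS)K)))
  [6] K(SK(KI(KS)K))
  [7] K(SK(IK))
  [8] K(SKK)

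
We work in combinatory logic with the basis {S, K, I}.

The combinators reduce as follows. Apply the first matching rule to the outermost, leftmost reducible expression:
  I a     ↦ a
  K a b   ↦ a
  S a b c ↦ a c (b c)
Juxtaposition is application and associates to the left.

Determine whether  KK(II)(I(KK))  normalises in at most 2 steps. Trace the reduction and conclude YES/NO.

  start: KK(II)(I(KK))
  →1  K(I(KK))
  →2  K(KK)

Answer: YES — reaches normal form K(KK) in 2 ≤ 2 steps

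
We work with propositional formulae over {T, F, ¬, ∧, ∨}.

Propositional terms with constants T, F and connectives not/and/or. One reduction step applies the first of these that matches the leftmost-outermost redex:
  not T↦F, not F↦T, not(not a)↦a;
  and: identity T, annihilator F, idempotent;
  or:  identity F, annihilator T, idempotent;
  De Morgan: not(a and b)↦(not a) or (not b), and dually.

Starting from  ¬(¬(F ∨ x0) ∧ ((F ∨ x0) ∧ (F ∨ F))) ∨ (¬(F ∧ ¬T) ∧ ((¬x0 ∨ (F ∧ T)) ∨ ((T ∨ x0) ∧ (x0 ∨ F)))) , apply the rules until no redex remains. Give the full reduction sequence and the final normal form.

  start: ¬(¬(F ∨ x0) ∧ ((F ∨ x0) ∧ (F ∨ F))) ∨ (¬(F ∧ ¬T) ∧ ((¬x0 ∨ (F ∧ T)) ∨ ((T ∨ x0) ∧ (x0 ∨ F))))
  →1  (¬¬(F ∨ x0) ∨ ¬((F ∨ x0) ∧ (F ∨ F))) ∨ (¬(F ∧ ¬T) ∧ ((¬x0 ∨ (F ∧ T)) ∨ ((T ∨ x0) ∧ (x0 ∨ F))))
  →2  ((F ∨ x0) ∨ ¬((F ∨ x0) ∧ (F ∨ F))) ∨ (¬(F ∧ ¬T) ∧ ((¬x0 ∨ (F ∧ T)) ∨ ((T ∨ x0) ∧ (x0 ∨ F))))
  →3  (x0 ∨ ¬((F ∨ x0) ∧ (F ∨ F))) ∨ (¬(F ∧ ¬T) ∧ ((¬x0 ∨ (F ∧ T)) ∨ ((T ∨ x0) ∧ (x0 ∨ F))))
  →4  (x0 ∨ (¬(F ∨ x0) ∨ ¬(F ∨ F))) ∨ (¬(F ∧ ¬T) ∧ ((¬x0 ∨ (F ∧ T)) ∨ ((T ∨ x0) ∧ (x0 ∨ F))))
  →5  (x0 ∨ ((¬F ∧ ¬x0) ∨ ¬(F ∨ F))) ∨ (¬(F ∧ ¬T) ∧ ((¬x0 ∨ (F ∧ T)) ∨ ((T ∨ x0) ∧ (x0 ∨ F))))
  →6  (x0 ∨ ((T ∧ ¬x0) ∨ ¬(F ∨ F))) ∨ (¬(F ∧ ¬T) ∧ ((¬x0 ∨ (F ∧ T)) ∨ ((T ∨ x0) ∧ (x0 ∨ F))))
  →7  (x0 ∨ (¬x0 ∨ ¬(F ∨ F))) ∨ (¬(F ∧ ¬T) ∧ ((¬x0 ∨ (F ∧ T)) ∨ ((T ∨ x0) ∧ (x0 ∨ F))))
  →8  (x0 ∨ (¬x0 ∨ (¬F ∧ ¬F))) ∨ (¬(F ∧ ¬T) ∧ ((¬x0 ∨ (F ∧ T)) ∨ ((T ∨ x0) ∧ (x0 ∨ F))))
  →9  (x0 ∨ (¬x0 ∨ ¬F)) ∨ (¬(F ∧ ¬T) ∧ ((¬x0 ∨ (F ∧ T)) ∨ ((T ∨ x0) ∧ (x0 ∨ F))))
  →10  (x0 ∨ (¬x0 ∨ T)) ∨ (¬(F ∧ ¬T) ∧ ((¬x0 ∨ (F ∧ T)) ∨ ((T ∨ x0) ∧ (x0 ∨ F))))
  →11  (x0 ∨ T) ∨ (¬(F ∧ ¬T) ∧ ((¬x0 ∨ (F ∧ T)) ∨ ((T ∨ x0) ∧ (x0 ∨ F))))
  →12  T ∨ (¬(F ∧ ¬T) ∧ ((¬x0 ∨ (F ∧ T)) ∨ ((T ∨ x0) ∧ (x0 ∨ F))))
  →13  T

Answer: normal form = T  (in 13 steps)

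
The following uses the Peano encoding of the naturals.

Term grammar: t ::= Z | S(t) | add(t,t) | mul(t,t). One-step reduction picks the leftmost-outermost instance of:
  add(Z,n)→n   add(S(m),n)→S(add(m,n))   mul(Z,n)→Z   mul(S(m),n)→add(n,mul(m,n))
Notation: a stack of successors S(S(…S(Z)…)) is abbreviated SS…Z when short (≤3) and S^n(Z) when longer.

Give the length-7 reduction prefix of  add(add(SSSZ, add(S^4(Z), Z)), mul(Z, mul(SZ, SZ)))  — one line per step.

  start: add(add(SSSZ, add(S^4(Z), Z)), mul(Z, mul(SZ, SZ)))
  →1  add(S(add(SSZ, add(S^4(Z), Z))), mul(Z, mul(SZ, SZ)))
  →2  S(add(add(SSZ, add(S^4(Z), Z)), mul(Z, mul(SZ, SZ))))
  →3  S(add(S(add(SZ, add(S^4(Z), Z))), mul(Z, mul(SZ, SZ))))
  →4  S(S(add(add(SZ, add(S^4(Z), Z)), mul(Z, mul(SZ, SZ)))))
  →5  S(S(add(S(add(Z, add(S^4(Z), Z))), mul(Z, mul(SZ, SZ)))))
  →6  S(S(S(add(add(Z, add(S^4(Z), Z)), mul(Z, mul(SZ, SZ))))))
  →7  S(S(S(add(add(S^4(Z), Z), mul(Z, mul(SZ, SZ))))))

Answer: after 7 steps: S(S(S(add(add(S^4(Z), Z), mul(Z, mul(SZ, SZ))))))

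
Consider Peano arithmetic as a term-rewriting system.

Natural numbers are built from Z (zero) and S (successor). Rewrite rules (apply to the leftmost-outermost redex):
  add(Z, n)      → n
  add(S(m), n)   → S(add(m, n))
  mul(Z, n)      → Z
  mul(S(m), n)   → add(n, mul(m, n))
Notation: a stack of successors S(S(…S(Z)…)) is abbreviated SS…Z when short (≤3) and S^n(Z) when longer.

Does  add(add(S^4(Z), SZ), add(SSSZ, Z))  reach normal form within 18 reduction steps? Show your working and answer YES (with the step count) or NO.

Answer: YES — reaches normal form S^8(Z) in 15 ≤ 18 steps

Reduction:
  start: add(add(S^4(Z), SZ), add(SSSZ, Z))
  step 1: add(S(add(SSSZ, SZ)), add(SSSZ, Z))
  step 2: S(add(add(SSSZ, SZ), add(SSSZ, Z)))
  step 3: S(add(S(add(SSZ, SZ)), add(SSSZ, Z)))
  step 4: S(S(add(add(SSZ, SZ), add(SSSZ, Z))))
  step 5: S(S(add(S(add(SZ, SZ)), add(SSSZ, Z))))
  step 6: S(S(S(add(add(SZ, SZ), add(SSSZ, Z)))))
  step 7: S(S(S(add(S(add(Z, SZ)), add(SSSZ, Z)))))
  step 8: S(S(S(S(add(add(Z, SZ), add(SSSZ, Z))))))
  step 9: S(S(S(S(add(SZ, add(SSSZ, Z))))))
  step 10: S(S(S(S(S(add(Z, add(SSSZ, Z)))))))
  step 11: S(S(S(S(S(add(SSSZ, Z))))))
  step 12: S(S(S(S(S(S(add(SSZ, Z)))))))
  step 13: S(S(S(S(S(S(S(add(SZ, Z))))))))
  step 14: S(S(S(S(S(S(S(S(add(Z, Z)))))))))
  step 15: S^8(Z)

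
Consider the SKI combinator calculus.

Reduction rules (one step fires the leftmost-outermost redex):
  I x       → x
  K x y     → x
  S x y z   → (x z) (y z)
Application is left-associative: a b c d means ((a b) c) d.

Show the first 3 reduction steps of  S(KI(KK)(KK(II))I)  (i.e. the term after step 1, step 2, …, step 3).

  start: S(KI(KK)(KK(II))I)
  step 1: S(I(KK(II))I)
  step 2: S(KK(II)I)
  step 3: S(KI)

Answer: after 3 steps: S(KI)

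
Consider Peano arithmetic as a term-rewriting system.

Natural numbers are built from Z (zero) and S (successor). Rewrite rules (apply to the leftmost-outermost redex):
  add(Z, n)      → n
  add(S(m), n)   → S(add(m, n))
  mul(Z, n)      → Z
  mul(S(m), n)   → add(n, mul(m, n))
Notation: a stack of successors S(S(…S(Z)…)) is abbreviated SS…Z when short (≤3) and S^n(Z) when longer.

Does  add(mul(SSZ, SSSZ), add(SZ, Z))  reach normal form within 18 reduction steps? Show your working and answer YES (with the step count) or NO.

  start: add(mul(SSZ, SSSZ), add(SZ, Z))
  step 1: add(add(SSSZ, mul(SZ, SSSZ)), add(SZ, Z))
  step 2: add(S(add(SSZ, mul(SZ, SSSZ))), add(SZ, Z))
  step 3: S(add(add(SSZ, mul(SZ, SSSZ)), add(SZ, Z)))
  step 4: S(add(S(add(SZ, mul(SZ, SSSZ))), add(SZ, Z)))
  step 5: S(S(add(add(SZ, mul(SZ, SSSZ)), add(SZ, Z))))
  step 6: S(S(add(S(add(Z, mul(SZ, SSSZ))), add(SZ, Z))))
  step 7: S(S(S(add(add(Z, mul(SZ, SSSZ)), add(SZ, Z)))))
  step 8: S(S(S(add(mul(SZ, SSSZ), add(SZ, Z)))))
  step 9: S(S(S(add(add(SSSZ, mul(Z, SSSZ)), add(SZ, Z)))))
  step 10: S(S(S(add(S(add(SSZ, mul(Z, SSSZ))), add(SZ, Z)))))
  step 11: S(S(S(S(add(add(SSZ, mul(Z, SSSZ)), add(SZ, Z))))))
  step 12: S(S(S(S(add(S(add(SZ, mul(Z, SSSZ))), add(SZ, Z))))))
  step 13: S(S(S(S(S(add(add(SZ, mul(Z, SSSZ)), add(SZ, Z)))))))
  step 14: S(S(S(S(S(add(S(add(Z, mul(Z, SSSZ))), add(SZ, Z)))))))
  step 15: S(S(S(S(S(S(add(add(Z, mul(Z, SSSZ)), add(SZ, Z))))))))
  step 16: S(S(S(S(S(S(add(mul(Z, SSSZ), add(SZ, Z))))))))
  step 17: S(S(S(S(S(S(add(Z, add(SZ, Z))))))))
  step 18: S(S(S(S(S(S(add(SZ, Z)))))))

Answer: NO — after 18 steps the term is S(S(S(S(S(S(add(SZ, Z))))))), not yet normal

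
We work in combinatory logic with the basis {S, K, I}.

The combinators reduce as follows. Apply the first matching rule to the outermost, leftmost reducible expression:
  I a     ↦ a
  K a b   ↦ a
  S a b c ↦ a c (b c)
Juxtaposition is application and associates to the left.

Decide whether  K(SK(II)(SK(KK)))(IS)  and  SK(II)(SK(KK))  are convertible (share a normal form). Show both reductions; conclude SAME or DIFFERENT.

Answer: SAME — A ⇓ SK(KK), B ⇓ SK(KK)

Derivation:
Term A:
  start: K(SK(II)(SK(KK)))(IS)
  step 1: SK(II)(SK(KK))
  step 2: K(SK(KK))(II(SK(KK)))
  step 3: SK(KK)

Term B:
  start: SK(II)(SK(KK))
  step 1: K(SK(KK))(II(SK(KK)))
  step 2: SK(KK)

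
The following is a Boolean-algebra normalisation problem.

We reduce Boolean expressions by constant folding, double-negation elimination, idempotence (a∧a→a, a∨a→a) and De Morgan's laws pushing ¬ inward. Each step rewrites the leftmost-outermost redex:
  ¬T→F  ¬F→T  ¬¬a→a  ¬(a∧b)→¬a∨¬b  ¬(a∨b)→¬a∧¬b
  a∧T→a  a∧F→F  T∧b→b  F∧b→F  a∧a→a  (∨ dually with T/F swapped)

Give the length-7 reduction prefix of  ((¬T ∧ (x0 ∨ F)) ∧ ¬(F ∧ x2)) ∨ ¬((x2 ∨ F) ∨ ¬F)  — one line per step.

Answer: after 7 steps: (¬x2 ∧ T) ∧ ¬¬F

Derivation:
  start: ((¬T ∧ (x0 ∨ F)) ∧ ¬(F ∧ x2)) ∨ ¬((x2 ∨ F) ∨ ¬F)
  →1  ((F ∧ (x0 ∨ F)) ∧ ¬(F ∧ x2)) ∨ ¬((x2 ∨ F) ∨ ¬F)
  →2  (F ∧ ¬(F ∧ x2)) ∨ ¬((x2 ∨ F) ∨ ¬F)
  →3  F ∨ ¬((x2 ∨ F) ∨ ¬F)
  →4  ¬((x2 ∨ F) ∨ ¬F)
  →5  ¬(x2 ∨ F) ∧ ¬¬F
  →6  (¬x2 ∧ ¬F) ∧ ¬¬F
  →7  (¬x2 ∧ T) ∧ ¬¬F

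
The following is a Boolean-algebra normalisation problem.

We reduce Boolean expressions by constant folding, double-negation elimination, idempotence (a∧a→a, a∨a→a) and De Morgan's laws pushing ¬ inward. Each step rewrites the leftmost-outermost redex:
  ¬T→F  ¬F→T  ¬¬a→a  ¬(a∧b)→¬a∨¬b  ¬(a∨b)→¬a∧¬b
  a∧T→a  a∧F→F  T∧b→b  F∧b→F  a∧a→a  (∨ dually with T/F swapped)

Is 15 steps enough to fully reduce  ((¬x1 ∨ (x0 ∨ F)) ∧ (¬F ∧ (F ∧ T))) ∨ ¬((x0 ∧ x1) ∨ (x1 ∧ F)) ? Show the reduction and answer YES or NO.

  start: ((¬x1 ∨ (x0 ∨ F)) ∧ (¬F ∧ (F ∧ T))) ∨ ¬((x0 ∧ x1) ∨ (x1 ∧ F))
  step 1: ((¬x1 ∨ x0) ∧ (¬F ∧ (F ∧ T))) ∨ ¬((x0 ∧ x1) ∨ (x1 ∧ F))
  step 2: ((¬x1 ∨ x0) ∧ (T ∧ (F ∧ T))) ∨ ¬((x0 ∧ x1) ∨ (x1 ∧ F))
  step 3: ((¬x1 ∨ x0) ∧ (F ∧ T)) ∨ ¬((x0 ∧ x1) ∨ (x1 ∧ F))
  step 4: ((¬x1 ∨ x0) ∧ F) ∨ ¬((x0 ∧ x1) ∨ (x1 ∧ F))
  step 5: F ∨ ¬((x0 ∧ x1) ∨ (x1 ∧ F))
  step 6: ¬((x0 ∧ x1) ∨ (x1 ∧ F))
  step 7: ¬(x0 ∧ x1) ∧ ¬(x1 ∧ F)
  step 8: (¬x0 ∨ ¬x1) ∧ ¬(x1 ∧ F)
  step 9: (¬x0 ∨ ¬x1) ∧ (¬x1 ∨ ¬F)
  step 10: (¬x0 ∨ ¬x1) ∧ (¬x1 ∨ T)
  step 11: (¬x0 ∨ ¬x1) ∧ T
  step 12: ¬x0 ∨ ¬x1

Answer: YES — reaches normal form ¬x0 ∨ ¬x1 in 12 ≤ 15 steps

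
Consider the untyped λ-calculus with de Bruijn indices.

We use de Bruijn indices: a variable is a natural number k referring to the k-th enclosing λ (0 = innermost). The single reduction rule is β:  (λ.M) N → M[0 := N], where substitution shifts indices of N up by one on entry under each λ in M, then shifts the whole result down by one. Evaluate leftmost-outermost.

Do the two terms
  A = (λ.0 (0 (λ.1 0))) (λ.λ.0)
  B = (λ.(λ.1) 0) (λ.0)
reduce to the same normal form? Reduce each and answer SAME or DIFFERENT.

Term A:
  start: (λ.0 (0 (λ.1 0))) (λ.λ.0)
  step 1: (λ.λ.0) ((λ.λ.0) (λ.(λ.λ.0) 0))
  step 2: λ.0

Term B:
  start: (λ.(λ.1) 0) (λ.0)
  step 1: (λ.λ.0) (λ.0)
  step 2: λ.0

Answer: SAME — A ⇓ λ.0, B ⇓ λ.0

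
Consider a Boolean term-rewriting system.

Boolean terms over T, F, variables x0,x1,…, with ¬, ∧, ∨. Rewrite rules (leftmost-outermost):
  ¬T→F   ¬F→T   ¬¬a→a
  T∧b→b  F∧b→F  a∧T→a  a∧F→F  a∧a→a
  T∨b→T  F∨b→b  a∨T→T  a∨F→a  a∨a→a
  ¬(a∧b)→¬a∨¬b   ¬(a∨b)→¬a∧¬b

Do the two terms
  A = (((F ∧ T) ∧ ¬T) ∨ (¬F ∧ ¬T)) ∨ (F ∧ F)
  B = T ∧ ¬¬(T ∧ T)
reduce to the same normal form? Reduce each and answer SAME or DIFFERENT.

Answer: DIFFERENT — A ⇓ F, B ⇓ T

Derivation:
Term A:
  start: (((F ∧ T) ∧ ¬T) ∨ (¬F ∧ ¬T)) ∨ (F ∧ F)
  →1  ((F ∧ ¬T) ∨ (¬F ∧ ¬T)) ∨ (F ∧ F)
  →2  (F ∨ (¬F ∧ ¬T)) ∨ (F ∧ F)
  →3  (¬F ∧ ¬T) ∨ (F ∧ F)
  →4  (T ∧ ¬T) ∨ (F ∧ F)
  →5  ¬T ∨ (F ∧ F)
  →6  F ∨ (F ∧ F)
  →7  F ∧ F
  →8  F

Term B:
  start: T ∧ ¬¬(T ∧ T)
  →1  ¬¬(T ∧ T)
  →2  T ∧ T
  →3  T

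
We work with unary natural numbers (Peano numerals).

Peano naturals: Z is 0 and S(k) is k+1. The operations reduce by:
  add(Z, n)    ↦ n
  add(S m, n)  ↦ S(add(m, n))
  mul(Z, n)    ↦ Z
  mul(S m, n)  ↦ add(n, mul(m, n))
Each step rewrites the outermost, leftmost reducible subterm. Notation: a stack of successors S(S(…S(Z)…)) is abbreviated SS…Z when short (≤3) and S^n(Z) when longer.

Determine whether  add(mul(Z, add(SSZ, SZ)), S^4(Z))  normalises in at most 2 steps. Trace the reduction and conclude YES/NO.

Answer: YES — reaches normal form S^4(Z) in 2 ≤ 2 steps

Derivation:
  start: add(mul(Z, add(SSZ, SZ)), S^4(Z))
  step 1: add(Z, S^4(Z))
  step 2: S^4(Z)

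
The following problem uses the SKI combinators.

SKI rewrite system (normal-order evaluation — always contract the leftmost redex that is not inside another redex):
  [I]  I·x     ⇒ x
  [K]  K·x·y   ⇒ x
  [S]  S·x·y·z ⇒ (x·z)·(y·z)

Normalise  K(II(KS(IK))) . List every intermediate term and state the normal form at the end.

Answer: normal form = KS  (in 3 steps)

Working:
  start: K(II(KS(IK)))
  [1] K(I(KS(IK)))
  [2] K(KS(IK))
  [3] KS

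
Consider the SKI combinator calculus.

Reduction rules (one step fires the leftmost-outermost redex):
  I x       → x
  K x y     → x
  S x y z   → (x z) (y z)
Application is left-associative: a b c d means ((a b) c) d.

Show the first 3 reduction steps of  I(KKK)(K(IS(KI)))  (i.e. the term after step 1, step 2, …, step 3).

  start: I(KKK)(K(IS(KI)))
  →1  KKK(K(IS(KI)))
  →2  K(K(IS(KI)))
  →3  K(K(S(KI)))

Answer: after 3 steps: K(K(S(KI)))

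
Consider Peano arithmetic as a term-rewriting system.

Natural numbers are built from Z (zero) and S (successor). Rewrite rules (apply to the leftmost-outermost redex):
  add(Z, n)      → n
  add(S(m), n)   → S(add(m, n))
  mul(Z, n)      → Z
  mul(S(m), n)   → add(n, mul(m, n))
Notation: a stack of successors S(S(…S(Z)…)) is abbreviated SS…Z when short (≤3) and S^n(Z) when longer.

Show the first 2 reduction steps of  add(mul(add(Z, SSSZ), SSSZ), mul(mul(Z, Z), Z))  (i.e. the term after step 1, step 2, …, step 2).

  start: add(mul(add(Z, SSSZ), SSSZ), mul(mul(Z, Z), Z))
  [1] add(mul(SSSZ, SSSZ), mul(mul(Z, Z), Z))
  [2] add(add(SSSZ, mul(SSZ, SSSZ)), mul(mul(Z, Z), Z))

Answer: after 2 steps: add(add(SSSZ, mul(SSZ, SSSZ)), mul(mul(Z, Z), Z))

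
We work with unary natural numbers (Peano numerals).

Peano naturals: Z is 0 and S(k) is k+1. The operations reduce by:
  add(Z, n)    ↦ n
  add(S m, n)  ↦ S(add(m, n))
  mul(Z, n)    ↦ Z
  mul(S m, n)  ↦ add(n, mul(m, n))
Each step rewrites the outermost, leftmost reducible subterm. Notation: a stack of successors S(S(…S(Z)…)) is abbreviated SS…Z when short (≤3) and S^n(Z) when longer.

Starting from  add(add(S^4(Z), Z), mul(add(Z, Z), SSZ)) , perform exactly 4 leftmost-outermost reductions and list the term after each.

  start: add(add(S^4(Z), Z), mul(add(Z, Z), SSZ))
  step 1: add(S(add(SSSZ, Z)), mul(add(Z, Z), SSZ))
  step 2: S(add(add(SSSZ, Z), mul(add(Z, Z), SSZ)))
  step 3: S(add(S(add(SSZ, Z)), mul(add(Z, Z), SSZ)))
  step 4: S(S(add(add(SSZ, Z), mul(add(Z, Z), SSZ))))

Answer: after 4 steps: S(S(add(add(SSZ, Z), mul(add(Z, Z), SSZ))))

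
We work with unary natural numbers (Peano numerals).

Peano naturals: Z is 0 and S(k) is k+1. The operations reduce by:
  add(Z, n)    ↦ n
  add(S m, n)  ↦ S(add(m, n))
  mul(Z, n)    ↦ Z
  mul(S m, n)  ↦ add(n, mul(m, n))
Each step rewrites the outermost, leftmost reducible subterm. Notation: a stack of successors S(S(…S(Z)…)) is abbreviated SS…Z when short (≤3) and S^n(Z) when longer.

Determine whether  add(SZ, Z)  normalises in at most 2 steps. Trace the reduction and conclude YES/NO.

Answer: YES — reaches normal form SZ in 2 ≤ 2 steps

Reduction:
  start: add(SZ, Z)
  [1] S(add(Z, Z))
  [2] SZ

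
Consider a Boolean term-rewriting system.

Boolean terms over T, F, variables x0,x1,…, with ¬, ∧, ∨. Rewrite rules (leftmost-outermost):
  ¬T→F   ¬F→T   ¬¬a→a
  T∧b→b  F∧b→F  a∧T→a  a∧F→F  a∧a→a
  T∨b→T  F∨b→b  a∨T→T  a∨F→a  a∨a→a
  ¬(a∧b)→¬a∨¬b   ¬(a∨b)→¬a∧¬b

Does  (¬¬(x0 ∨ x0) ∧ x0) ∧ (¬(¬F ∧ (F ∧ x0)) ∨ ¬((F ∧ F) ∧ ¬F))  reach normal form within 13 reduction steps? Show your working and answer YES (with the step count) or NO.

Answer: YES — reaches normal form x0 in 11 ≤ 13 steps

Reduction:
  start: (¬¬(x0 ∨ x0) ∧ x0) ∧ (¬(¬F ∧ (F ∧ x0)) ∨ ¬((F ∧ F) ∧ ¬F))
  step 1: ((x0 ∨ x0) ∧ x0) ∧ (¬(¬F ∧ (F ∧ x0)) ∨ ¬((F ∧ F) ∧ ¬F))
  step 2: (x0 ∧ x0) ∧ (¬(¬F ∧ (F ∧ x0)) ∨ ¬((F ∧ F) ∧ ¬F))
  step 3: x0 ∧ (¬(¬F ∧ (F ∧ x0)) ∨ ¬((F ∧ F) ∧ ¬F))
  step 4: x0 ∧ ((¬¬F ∨ ¬(F ∧ x0)) ∨ ¬((F ∧ F) ∧ ¬F))
  step 5: x0 ∧ ((F ∨ ¬(F ∧ x0)) ∨ ¬((F ∧ F) ∧ ¬F))
  step 6: x0 ∧ (¬(F ∧ x0) ∨ ¬((F ∧ F) ∧ ¬F))
  step 7: x0 ∧ ((¬F ∨ ¬x0) ∨ ¬((F ∧ F) ∧ ¬F))
  step 8: x0 ∧ ((T ∨ ¬x0) ∨ ¬((F ∧ F) ∧ ¬F))
  step 9: x0 ∧ (T ∨ ¬((F ∧ F) ∧ ¬F))
  step 10: x0 ∧ T
  step 11: x0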